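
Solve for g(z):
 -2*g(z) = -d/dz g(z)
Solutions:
 g(z) = C1*exp(2*z)


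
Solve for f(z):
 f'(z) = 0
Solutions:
 f(z) = C1


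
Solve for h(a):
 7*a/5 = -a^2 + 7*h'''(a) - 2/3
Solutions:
 h(a) = C1 + C2*a + C3*a^2 + a^5/420 + a^4/120 + a^3/63


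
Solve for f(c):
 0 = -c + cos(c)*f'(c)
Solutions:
 f(c) = C1 + Integral(c/cos(c), c)


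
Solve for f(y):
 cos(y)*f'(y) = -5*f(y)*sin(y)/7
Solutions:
 f(y) = C1*cos(y)^(5/7)


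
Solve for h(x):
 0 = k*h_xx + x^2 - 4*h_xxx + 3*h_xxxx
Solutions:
 h(x) = C1 + C2*x + C3*exp(x*(2 - sqrt(4 - 3*k))/3) + C4*exp(x*(sqrt(4 - 3*k) + 2)/3) - x^4/(12*k) - 4*x^3/(3*k^2) + x^2*(3 - 16/k)/k^2


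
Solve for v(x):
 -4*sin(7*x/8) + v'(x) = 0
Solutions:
 v(x) = C1 - 32*cos(7*x/8)/7


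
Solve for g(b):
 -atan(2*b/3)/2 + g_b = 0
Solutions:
 g(b) = C1 + b*atan(2*b/3)/2 - 3*log(4*b^2 + 9)/8


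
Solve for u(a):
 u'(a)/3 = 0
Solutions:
 u(a) = C1


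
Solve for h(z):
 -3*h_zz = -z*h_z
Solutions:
 h(z) = C1 + C2*erfi(sqrt(6)*z/6)


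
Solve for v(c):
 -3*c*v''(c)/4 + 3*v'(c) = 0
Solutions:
 v(c) = C1 + C2*c^5


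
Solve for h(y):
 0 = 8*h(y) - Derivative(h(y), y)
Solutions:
 h(y) = C1*exp(8*y)


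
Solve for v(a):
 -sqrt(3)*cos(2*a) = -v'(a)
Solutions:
 v(a) = C1 + sqrt(3)*sin(2*a)/2


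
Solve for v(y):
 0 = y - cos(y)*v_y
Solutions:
 v(y) = C1 + Integral(y/cos(y), y)


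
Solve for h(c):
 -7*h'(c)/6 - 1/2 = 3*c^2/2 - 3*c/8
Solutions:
 h(c) = C1 - 3*c^3/7 + 9*c^2/56 - 3*c/7


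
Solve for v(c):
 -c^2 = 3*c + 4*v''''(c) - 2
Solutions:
 v(c) = C1 + C2*c + C3*c^2 + C4*c^3 - c^6/1440 - c^5/160 + c^4/48


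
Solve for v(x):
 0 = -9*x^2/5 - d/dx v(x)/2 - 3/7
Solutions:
 v(x) = C1 - 6*x^3/5 - 6*x/7


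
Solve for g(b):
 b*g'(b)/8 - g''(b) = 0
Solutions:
 g(b) = C1 + C2*erfi(b/4)


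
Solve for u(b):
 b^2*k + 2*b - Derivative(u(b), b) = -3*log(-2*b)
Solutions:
 u(b) = C1 + b^3*k/3 + b^2 + 3*b*log(-b) + 3*b*(-1 + log(2))


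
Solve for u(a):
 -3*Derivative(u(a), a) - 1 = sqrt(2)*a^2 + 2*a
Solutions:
 u(a) = C1 - sqrt(2)*a^3/9 - a^2/3 - a/3


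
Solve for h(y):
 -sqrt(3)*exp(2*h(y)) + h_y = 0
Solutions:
 h(y) = log(-sqrt(-1/(C1 + sqrt(3)*y))) - log(2)/2
 h(y) = log(-1/(C1 + sqrt(3)*y))/2 - log(2)/2


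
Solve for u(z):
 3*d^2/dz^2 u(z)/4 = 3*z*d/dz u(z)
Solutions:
 u(z) = C1 + C2*erfi(sqrt(2)*z)


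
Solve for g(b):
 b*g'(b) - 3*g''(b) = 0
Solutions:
 g(b) = C1 + C2*erfi(sqrt(6)*b/6)


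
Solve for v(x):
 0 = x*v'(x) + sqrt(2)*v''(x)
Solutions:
 v(x) = C1 + C2*erf(2^(1/4)*x/2)


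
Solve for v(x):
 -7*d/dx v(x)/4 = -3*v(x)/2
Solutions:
 v(x) = C1*exp(6*x/7)


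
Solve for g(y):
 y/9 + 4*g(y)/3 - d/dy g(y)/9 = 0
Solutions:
 g(y) = C1*exp(12*y) - y/12 - 1/144


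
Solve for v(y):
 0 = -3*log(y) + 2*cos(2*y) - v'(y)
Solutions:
 v(y) = C1 - 3*y*log(y) + 3*y + sin(2*y)


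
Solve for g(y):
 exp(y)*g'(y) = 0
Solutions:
 g(y) = C1


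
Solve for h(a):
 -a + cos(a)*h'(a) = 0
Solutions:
 h(a) = C1 + Integral(a/cos(a), a)


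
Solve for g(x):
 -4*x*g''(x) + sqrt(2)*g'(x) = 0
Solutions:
 g(x) = C1 + C2*x^(sqrt(2)/4 + 1)


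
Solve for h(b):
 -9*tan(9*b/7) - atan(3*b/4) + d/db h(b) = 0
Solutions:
 h(b) = C1 + b*atan(3*b/4) - 2*log(9*b^2 + 16)/3 - 7*log(cos(9*b/7))


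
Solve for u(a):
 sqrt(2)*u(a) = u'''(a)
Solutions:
 u(a) = C3*exp(2^(1/6)*a) + (C1*sin(2^(1/6)*sqrt(3)*a/2) + C2*cos(2^(1/6)*sqrt(3)*a/2))*exp(-2^(1/6)*a/2)


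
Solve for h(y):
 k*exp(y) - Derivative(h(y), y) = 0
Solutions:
 h(y) = C1 + k*exp(y)


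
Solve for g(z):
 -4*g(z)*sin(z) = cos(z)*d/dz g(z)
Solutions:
 g(z) = C1*cos(z)^4


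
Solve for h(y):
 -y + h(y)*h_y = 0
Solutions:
 h(y) = -sqrt(C1 + y^2)
 h(y) = sqrt(C1 + y^2)


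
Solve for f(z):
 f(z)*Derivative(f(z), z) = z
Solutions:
 f(z) = -sqrt(C1 + z^2)
 f(z) = sqrt(C1 + z^2)


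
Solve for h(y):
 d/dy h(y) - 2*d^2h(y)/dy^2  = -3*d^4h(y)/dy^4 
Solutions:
 h(y) = C1 + C4*exp(-y) + (C2*sin(sqrt(3)*y/6) + C3*cos(sqrt(3)*y/6))*exp(y/2)


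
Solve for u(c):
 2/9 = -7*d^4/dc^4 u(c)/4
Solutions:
 u(c) = C1 + C2*c + C3*c^2 + C4*c^3 - c^4/189


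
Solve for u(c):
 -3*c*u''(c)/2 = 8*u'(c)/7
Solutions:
 u(c) = C1 + C2*c^(5/21)


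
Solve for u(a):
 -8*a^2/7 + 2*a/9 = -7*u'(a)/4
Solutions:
 u(a) = C1 + 32*a^3/147 - 4*a^2/63


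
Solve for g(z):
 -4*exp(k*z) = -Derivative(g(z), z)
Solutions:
 g(z) = C1 + 4*exp(k*z)/k


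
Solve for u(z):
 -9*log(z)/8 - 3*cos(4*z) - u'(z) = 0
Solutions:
 u(z) = C1 - 9*z*log(z)/8 + 9*z/8 - 3*sin(4*z)/4


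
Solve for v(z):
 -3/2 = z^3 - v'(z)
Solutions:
 v(z) = C1 + z^4/4 + 3*z/2


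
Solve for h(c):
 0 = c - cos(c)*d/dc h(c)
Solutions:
 h(c) = C1 + Integral(c/cos(c), c)


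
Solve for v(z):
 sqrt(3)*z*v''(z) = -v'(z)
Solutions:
 v(z) = C1 + C2*z^(1 - sqrt(3)/3)


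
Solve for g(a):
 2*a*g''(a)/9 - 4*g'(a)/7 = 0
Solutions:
 g(a) = C1 + C2*a^(25/7)


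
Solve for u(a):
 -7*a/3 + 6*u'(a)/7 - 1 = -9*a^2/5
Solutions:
 u(a) = C1 - 7*a^3/10 + 49*a^2/36 + 7*a/6


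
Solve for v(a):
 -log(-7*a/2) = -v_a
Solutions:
 v(a) = C1 + a*log(-a) + a*(-1 - log(2) + log(7))


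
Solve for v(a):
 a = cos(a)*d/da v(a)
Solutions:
 v(a) = C1 + Integral(a/cos(a), a)


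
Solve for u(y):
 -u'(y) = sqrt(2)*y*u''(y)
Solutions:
 u(y) = C1 + C2*y^(1 - sqrt(2)/2)


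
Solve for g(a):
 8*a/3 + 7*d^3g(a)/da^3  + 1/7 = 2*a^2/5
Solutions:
 g(a) = C1 + C2*a + C3*a^2 + a^5/1050 - a^4/63 - a^3/294


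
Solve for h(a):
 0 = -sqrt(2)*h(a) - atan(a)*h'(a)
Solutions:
 h(a) = C1*exp(-sqrt(2)*Integral(1/atan(a), a))


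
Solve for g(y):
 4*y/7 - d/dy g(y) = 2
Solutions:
 g(y) = C1 + 2*y^2/7 - 2*y


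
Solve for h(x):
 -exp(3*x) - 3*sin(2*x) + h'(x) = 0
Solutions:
 h(x) = C1 + exp(3*x)/3 - 3*cos(2*x)/2


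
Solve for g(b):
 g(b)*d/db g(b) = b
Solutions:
 g(b) = -sqrt(C1 + b^2)
 g(b) = sqrt(C1 + b^2)


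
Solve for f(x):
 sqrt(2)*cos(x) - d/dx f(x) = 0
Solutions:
 f(x) = C1 + sqrt(2)*sin(x)


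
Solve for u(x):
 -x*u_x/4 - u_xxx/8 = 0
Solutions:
 u(x) = C1 + Integral(C2*airyai(-2^(1/3)*x) + C3*airybi(-2^(1/3)*x), x)


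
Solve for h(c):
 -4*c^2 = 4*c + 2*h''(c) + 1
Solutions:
 h(c) = C1 + C2*c - c^4/6 - c^3/3 - c^2/4


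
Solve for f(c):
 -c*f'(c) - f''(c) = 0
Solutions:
 f(c) = C1 + C2*erf(sqrt(2)*c/2)


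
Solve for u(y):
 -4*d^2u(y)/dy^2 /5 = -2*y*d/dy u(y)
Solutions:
 u(y) = C1 + C2*erfi(sqrt(5)*y/2)


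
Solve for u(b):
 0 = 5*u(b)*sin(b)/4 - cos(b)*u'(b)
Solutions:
 u(b) = C1/cos(b)^(5/4)


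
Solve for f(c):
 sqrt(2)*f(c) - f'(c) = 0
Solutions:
 f(c) = C1*exp(sqrt(2)*c)


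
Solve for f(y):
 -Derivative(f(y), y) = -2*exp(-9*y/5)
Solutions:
 f(y) = C1 - 10*exp(-9*y/5)/9


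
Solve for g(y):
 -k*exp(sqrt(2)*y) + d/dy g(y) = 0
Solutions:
 g(y) = C1 + sqrt(2)*k*exp(sqrt(2)*y)/2


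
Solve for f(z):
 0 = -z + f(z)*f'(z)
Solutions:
 f(z) = -sqrt(C1 + z^2)
 f(z) = sqrt(C1 + z^2)


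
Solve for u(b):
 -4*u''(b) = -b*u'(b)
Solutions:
 u(b) = C1 + C2*erfi(sqrt(2)*b/4)


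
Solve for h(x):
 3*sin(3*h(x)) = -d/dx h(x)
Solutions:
 h(x) = -acos((-C1 - exp(18*x))/(C1 - exp(18*x)))/3 + 2*pi/3
 h(x) = acos((-C1 - exp(18*x))/(C1 - exp(18*x)))/3


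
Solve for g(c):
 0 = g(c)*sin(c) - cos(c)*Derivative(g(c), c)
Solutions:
 g(c) = C1/cos(c)


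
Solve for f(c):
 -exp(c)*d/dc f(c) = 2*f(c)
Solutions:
 f(c) = C1*exp(2*exp(-c))


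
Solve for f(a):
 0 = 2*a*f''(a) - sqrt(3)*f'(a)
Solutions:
 f(a) = C1 + C2*a^(sqrt(3)/2 + 1)


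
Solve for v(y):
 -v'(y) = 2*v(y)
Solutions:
 v(y) = C1*exp(-2*y)


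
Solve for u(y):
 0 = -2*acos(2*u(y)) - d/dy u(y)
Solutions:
 Integral(1/acos(2*_y), (_y, u(y))) = C1 - 2*y


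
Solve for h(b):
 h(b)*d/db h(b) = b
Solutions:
 h(b) = -sqrt(C1 + b^2)
 h(b) = sqrt(C1 + b^2)


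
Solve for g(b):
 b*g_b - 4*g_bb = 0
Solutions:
 g(b) = C1 + C2*erfi(sqrt(2)*b/4)


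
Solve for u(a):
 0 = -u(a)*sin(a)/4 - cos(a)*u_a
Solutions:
 u(a) = C1*cos(a)^(1/4)


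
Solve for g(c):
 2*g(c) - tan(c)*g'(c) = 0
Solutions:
 g(c) = C1*sin(c)^2


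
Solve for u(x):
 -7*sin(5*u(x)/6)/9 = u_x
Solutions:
 7*x/9 + 3*log(cos(5*u(x)/6) - 1)/5 - 3*log(cos(5*u(x)/6) + 1)/5 = C1


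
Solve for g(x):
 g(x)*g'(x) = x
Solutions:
 g(x) = -sqrt(C1 + x^2)
 g(x) = sqrt(C1 + x^2)


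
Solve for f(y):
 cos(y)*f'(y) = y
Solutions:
 f(y) = C1 + Integral(y/cos(y), y)


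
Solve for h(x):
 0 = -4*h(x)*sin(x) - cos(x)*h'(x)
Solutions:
 h(x) = C1*cos(x)^4


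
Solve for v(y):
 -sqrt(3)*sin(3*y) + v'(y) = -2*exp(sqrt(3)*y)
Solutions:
 v(y) = C1 - 2*sqrt(3)*exp(sqrt(3)*y)/3 - sqrt(3)*cos(3*y)/3


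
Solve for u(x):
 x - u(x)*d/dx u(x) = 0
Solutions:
 u(x) = -sqrt(C1 + x^2)
 u(x) = sqrt(C1 + x^2)


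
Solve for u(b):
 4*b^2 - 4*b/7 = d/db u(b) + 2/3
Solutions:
 u(b) = C1 + 4*b^3/3 - 2*b^2/7 - 2*b/3


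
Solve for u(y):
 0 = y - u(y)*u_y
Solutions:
 u(y) = -sqrt(C1 + y^2)
 u(y) = sqrt(C1 + y^2)


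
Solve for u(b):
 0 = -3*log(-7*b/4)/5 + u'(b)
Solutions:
 u(b) = C1 + 3*b*log(-b)/5 + 3*b*(-2*log(2) - 1 + log(7))/5


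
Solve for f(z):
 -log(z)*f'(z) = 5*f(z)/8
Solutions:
 f(z) = C1*exp(-5*li(z)/8)


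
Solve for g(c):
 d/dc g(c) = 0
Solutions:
 g(c) = C1


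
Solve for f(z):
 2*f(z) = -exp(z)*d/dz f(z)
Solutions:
 f(z) = C1*exp(2*exp(-z))


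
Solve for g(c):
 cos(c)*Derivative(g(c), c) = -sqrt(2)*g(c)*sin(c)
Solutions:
 g(c) = C1*cos(c)^(sqrt(2))


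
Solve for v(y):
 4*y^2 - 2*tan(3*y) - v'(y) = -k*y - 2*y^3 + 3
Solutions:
 v(y) = C1 + k*y^2/2 + y^4/2 + 4*y^3/3 - 3*y + 2*log(cos(3*y))/3


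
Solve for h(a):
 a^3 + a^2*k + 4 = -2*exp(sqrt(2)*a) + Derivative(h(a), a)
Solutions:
 h(a) = C1 + a^4/4 + a^3*k/3 + 4*a + sqrt(2)*exp(sqrt(2)*a)


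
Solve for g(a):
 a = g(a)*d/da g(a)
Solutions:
 g(a) = -sqrt(C1 + a^2)
 g(a) = sqrt(C1 + a^2)


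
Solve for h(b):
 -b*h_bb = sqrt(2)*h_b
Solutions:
 h(b) = C1 + C2*b^(1 - sqrt(2))


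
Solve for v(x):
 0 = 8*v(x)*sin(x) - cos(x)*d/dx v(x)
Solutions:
 v(x) = C1/cos(x)^8


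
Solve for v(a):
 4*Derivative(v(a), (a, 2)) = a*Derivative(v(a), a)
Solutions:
 v(a) = C1 + C2*erfi(sqrt(2)*a/4)


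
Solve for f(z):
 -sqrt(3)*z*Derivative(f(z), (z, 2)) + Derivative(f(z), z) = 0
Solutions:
 f(z) = C1 + C2*z^(sqrt(3)/3 + 1)


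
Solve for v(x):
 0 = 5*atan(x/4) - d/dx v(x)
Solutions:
 v(x) = C1 + 5*x*atan(x/4) - 10*log(x^2 + 16)


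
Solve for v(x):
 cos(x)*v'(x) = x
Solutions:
 v(x) = C1 + Integral(x/cos(x), x)


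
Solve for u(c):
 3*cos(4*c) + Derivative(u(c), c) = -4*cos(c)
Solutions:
 u(c) = C1 - 4*sin(c) - 3*sin(4*c)/4


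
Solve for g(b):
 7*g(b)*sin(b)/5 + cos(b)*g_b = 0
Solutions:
 g(b) = C1*cos(b)^(7/5)


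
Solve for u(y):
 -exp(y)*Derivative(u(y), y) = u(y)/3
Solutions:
 u(y) = C1*exp(exp(-y)/3)


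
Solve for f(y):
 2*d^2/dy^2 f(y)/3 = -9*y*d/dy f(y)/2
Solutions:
 f(y) = C1 + C2*erf(3*sqrt(6)*y/4)


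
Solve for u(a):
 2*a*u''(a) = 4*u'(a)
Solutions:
 u(a) = C1 + C2*a^3


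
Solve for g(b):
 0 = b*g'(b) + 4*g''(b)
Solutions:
 g(b) = C1 + C2*erf(sqrt(2)*b/4)


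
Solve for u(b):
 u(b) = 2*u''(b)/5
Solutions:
 u(b) = C1*exp(-sqrt(10)*b/2) + C2*exp(sqrt(10)*b/2)


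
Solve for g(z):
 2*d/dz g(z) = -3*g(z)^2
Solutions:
 g(z) = 2/(C1 + 3*z)


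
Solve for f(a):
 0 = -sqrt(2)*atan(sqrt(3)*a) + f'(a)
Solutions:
 f(a) = C1 + sqrt(2)*(a*atan(sqrt(3)*a) - sqrt(3)*log(3*a^2 + 1)/6)


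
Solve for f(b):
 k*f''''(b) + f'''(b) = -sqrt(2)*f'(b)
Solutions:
 f(b) = C1 + C2*exp(-b*((sqrt(((27*sqrt(2) + 2/k^2)^2 - 4/k^4)/k^2)/2 + 27*sqrt(2)/(2*k) + k^(-3))^(1/3) + 1/k + 1/(k^2*(sqrt(((27*sqrt(2) + 2/k^2)^2 - 4/k^4)/k^2)/2 + 27*sqrt(2)/(2*k) + k^(-3))^(1/3)))/3) + C3*exp(b*((sqrt(((27*sqrt(2) + 2/k^2)^2 - 4/k^4)/k^2)/2 + 27*sqrt(2)/(2*k) + k^(-3))^(1/3) - sqrt(3)*I*(sqrt(((27*sqrt(2) + 2/k^2)^2 - 4/k^4)/k^2)/2 + 27*sqrt(2)/(2*k) + k^(-3))^(1/3) - 2/k - 4/(k^2*(-1 + sqrt(3)*I)*(sqrt(((27*sqrt(2) + 2/k^2)^2 - 4/k^4)/k^2)/2 + 27*sqrt(2)/(2*k) + k^(-3))^(1/3)))/6) + C4*exp(b*((sqrt(((27*sqrt(2) + 2/k^2)^2 - 4/k^4)/k^2)/2 + 27*sqrt(2)/(2*k) + k^(-3))^(1/3) + sqrt(3)*I*(sqrt(((27*sqrt(2) + 2/k^2)^2 - 4/k^4)/k^2)/2 + 27*sqrt(2)/(2*k) + k^(-3))^(1/3) - 2/k + 4/(k^2*(1 + sqrt(3)*I)*(sqrt(((27*sqrt(2) + 2/k^2)^2 - 4/k^4)/k^2)/2 + 27*sqrt(2)/(2*k) + k^(-3))^(1/3)))/6)


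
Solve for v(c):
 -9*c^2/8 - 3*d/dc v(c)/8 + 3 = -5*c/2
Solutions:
 v(c) = C1 - c^3 + 10*c^2/3 + 8*c


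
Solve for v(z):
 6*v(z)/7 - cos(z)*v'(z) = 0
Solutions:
 v(z) = C1*(sin(z) + 1)^(3/7)/(sin(z) - 1)^(3/7)


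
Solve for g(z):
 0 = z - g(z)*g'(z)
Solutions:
 g(z) = -sqrt(C1 + z^2)
 g(z) = sqrt(C1 + z^2)


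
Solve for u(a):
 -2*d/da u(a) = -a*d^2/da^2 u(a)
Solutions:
 u(a) = C1 + C2*a^3


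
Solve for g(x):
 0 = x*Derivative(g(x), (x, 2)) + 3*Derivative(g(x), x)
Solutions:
 g(x) = C1 + C2/x^2


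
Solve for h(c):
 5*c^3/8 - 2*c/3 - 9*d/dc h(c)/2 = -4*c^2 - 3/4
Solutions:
 h(c) = C1 + 5*c^4/144 + 8*c^3/27 - 2*c^2/27 + c/6


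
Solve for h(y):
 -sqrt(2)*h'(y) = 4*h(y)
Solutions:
 h(y) = C1*exp(-2*sqrt(2)*y)


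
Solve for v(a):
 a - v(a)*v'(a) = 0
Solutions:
 v(a) = -sqrt(C1 + a^2)
 v(a) = sqrt(C1 + a^2)


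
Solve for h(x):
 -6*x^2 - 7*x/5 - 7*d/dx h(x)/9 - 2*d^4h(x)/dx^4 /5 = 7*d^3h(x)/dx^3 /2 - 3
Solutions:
 h(x) = C1 + C2*exp(x*(-70 + 35*35^(2/3)/(4*sqrt(7494) + 1273)^(1/3) + 35^(1/3)*(4*sqrt(7494) + 1273)^(1/3))/24)*sin(sqrt(3)*35^(1/3)*x*(-(4*sqrt(7494) + 1273)^(1/3) + 35*35^(1/3)/(4*sqrt(7494) + 1273)^(1/3))/24) + C3*exp(x*(-70 + 35*35^(2/3)/(4*sqrt(7494) + 1273)^(1/3) + 35^(1/3)*(4*sqrt(7494) + 1273)^(1/3))/24)*cos(sqrt(3)*35^(1/3)*x*(-(4*sqrt(7494) + 1273)^(1/3) + 35*35^(1/3)/(4*sqrt(7494) + 1273)^(1/3))/24) + C4*exp(-x*(35*35^(2/3)/(4*sqrt(7494) + 1273)^(1/3) + 35 + 35^(1/3)*(4*sqrt(7494) + 1273)^(1/3))/12) - 18*x^3/7 - 9*x^2/10 + 513*x/7


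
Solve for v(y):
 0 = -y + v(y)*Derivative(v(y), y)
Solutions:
 v(y) = -sqrt(C1 + y^2)
 v(y) = sqrt(C1 + y^2)


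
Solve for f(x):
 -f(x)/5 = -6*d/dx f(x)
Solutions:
 f(x) = C1*exp(x/30)


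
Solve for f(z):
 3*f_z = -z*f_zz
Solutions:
 f(z) = C1 + C2/z^2


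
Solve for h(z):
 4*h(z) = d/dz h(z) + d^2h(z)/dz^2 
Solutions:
 h(z) = C1*exp(z*(-1 + sqrt(17))/2) + C2*exp(-z*(1 + sqrt(17))/2)


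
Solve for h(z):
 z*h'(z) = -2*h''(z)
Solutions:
 h(z) = C1 + C2*erf(z/2)


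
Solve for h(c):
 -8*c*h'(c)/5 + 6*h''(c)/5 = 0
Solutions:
 h(c) = C1 + C2*erfi(sqrt(6)*c/3)


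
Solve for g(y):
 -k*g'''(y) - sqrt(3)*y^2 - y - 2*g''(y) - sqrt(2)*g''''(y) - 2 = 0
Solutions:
 g(y) = C1 + C2*y + C3*exp(sqrt(2)*y*(-k + sqrt(k^2 - 8*sqrt(2)))/4) + C4*exp(-sqrt(2)*y*(k + sqrt(k^2 - 8*sqrt(2)))/4) - sqrt(3)*y^4/24 + y^3*(sqrt(3)*k - 1)/12 + y^2*(-sqrt(3)*k^2 + k - 4 + 2*sqrt(6))/8


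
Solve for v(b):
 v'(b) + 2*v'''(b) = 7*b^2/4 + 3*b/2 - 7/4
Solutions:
 v(b) = C1 + C2*sin(sqrt(2)*b/2) + C3*cos(sqrt(2)*b/2) + 7*b^3/12 + 3*b^2/4 - 35*b/4


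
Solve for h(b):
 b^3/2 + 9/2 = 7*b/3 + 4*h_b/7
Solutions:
 h(b) = C1 + 7*b^4/32 - 49*b^2/24 + 63*b/8


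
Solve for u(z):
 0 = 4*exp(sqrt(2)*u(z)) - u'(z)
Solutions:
 u(z) = sqrt(2)*(2*log(-1/(C1 + 4*z)) - log(2))/4


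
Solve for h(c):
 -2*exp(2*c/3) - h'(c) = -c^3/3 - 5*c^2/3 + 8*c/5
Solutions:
 h(c) = C1 + c^4/12 + 5*c^3/9 - 4*c^2/5 - 3*exp(2*c/3)


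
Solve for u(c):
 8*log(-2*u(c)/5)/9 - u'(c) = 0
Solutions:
 -9*Integral(1/(log(-_y) - log(5) + log(2)), (_y, u(c)))/8 = C1 - c


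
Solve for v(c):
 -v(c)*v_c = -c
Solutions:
 v(c) = -sqrt(C1 + c^2)
 v(c) = sqrt(C1 + c^2)


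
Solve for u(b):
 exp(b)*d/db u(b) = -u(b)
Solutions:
 u(b) = C1*exp(exp(-b))


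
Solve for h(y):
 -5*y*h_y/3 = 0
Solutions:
 h(y) = C1


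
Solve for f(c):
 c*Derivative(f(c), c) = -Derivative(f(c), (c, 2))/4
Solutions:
 f(c) = C1 + C2*erf(sqrt(2)*c)


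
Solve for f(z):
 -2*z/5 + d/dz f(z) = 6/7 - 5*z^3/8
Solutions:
 f(z) = C1 - 5*z^4/32 + z^2/5 + 6*z/7


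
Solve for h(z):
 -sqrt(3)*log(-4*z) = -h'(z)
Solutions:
 h(z) = C1 + sqrt(3)*z*log(-z) + sqrt(3)*z*(-1 + 2*log(2))


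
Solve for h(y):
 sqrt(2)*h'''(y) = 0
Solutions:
 h(y) = C1 + C2*y + C3*y^2


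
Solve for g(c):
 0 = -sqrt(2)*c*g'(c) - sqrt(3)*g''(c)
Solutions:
 g(c) = C1 + C2*erf(6^(3/4)*c/6)


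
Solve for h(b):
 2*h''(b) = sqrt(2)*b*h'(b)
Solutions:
 h(b) = C1 + C2*erfi(2^(1/4)*b/2)


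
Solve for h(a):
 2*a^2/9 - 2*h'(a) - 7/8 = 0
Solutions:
 h(a) = C1 + a^3/27 - 7*a/16


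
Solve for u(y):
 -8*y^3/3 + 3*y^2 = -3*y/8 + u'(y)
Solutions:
 u(y) = C1 - 2*y^4/3 + y^3 + 3*y^2/16


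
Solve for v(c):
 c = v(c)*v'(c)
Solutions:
 v(c) = -sqrt(C1 + c^2)
 v(c) = sqrt(C1 + c^2)


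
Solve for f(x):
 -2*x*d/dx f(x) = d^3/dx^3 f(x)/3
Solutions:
 f(x) = C1 + Integral(C2*airyai(-6^(1/3)*x) + C3*airybi(-6^(1/3)*x), x)


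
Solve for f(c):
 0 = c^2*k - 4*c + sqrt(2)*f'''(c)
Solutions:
 f(c) = C1 + C2*c + C3*c^2 - sqrt(2)*c^5*k/120 + sqrt(2)*c^4/12


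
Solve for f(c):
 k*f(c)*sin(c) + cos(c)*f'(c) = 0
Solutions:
 f(c) = C1*exp(k*log(cos(c)))


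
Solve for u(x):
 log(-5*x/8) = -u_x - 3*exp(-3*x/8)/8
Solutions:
 u(x) = C1 - x*log(-x) + x*(-log(5) + 1 + 3*log(2)) + exp(-3*x/8)


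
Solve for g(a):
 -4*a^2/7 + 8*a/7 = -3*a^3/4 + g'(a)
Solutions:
 g(a) = C1 + 3*a^4/16 - 4*a^3/21 + 4*a^2/7


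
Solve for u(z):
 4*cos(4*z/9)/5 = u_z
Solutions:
 u(z) = C1 + 9*sin(4*z/9)/5


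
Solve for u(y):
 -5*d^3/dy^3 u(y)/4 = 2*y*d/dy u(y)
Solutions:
 u(y) = C1 + Integral(C2*airyai(-2*5^(2/3)*y/5) + C3*airybi(-2*5^(2/3)*y/5), y)


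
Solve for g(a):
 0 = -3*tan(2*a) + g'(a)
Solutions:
 g(a) = C1 - 3*log(cos(2*a))/2


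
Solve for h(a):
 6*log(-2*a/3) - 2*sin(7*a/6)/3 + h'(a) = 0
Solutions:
 h(a) = C1 - 6*a*log(-a) - 6*a*log(2) + 6*a + 6*a*log(3) - 4*cos(7*a/6)/7


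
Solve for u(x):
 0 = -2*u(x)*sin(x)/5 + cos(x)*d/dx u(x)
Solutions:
 u(x) = C1/cos(x)^(2/5)


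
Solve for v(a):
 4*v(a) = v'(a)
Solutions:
 v(a) = C1*exp(4*a)


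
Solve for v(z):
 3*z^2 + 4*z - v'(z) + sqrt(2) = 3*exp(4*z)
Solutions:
 v(z) = C1 + z^3 + 2*z^2 + sqrt(2)*z - 3*exp(4*z)/4


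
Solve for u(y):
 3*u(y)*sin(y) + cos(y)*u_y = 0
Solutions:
 u(y) = C1*cos(y)^3


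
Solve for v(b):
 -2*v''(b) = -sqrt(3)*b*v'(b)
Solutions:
 v(b) = C1 + C2*erfi(3^(1/4)*b/2)


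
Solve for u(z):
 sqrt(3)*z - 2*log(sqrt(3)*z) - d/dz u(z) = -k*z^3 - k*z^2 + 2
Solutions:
 u(z) = C1 + k*z^4/4 + k*z^3/3 + sqrt(3)*z^2/2 - 2*z*log(z) - z*log(3)


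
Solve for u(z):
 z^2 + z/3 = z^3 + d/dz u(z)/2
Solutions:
 u(z) = C1 - z^4/2 + 2*z^3/3 + z^2/3


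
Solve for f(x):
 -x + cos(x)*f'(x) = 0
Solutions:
 f(x) = C1 + Integral(x/cos(x), x)


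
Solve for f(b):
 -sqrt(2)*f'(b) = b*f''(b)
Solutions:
 f(b) = C1 + C2*b^(1 - sqrt(2))


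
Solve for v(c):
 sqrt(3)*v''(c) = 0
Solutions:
 v(c) = C1 + C2*c


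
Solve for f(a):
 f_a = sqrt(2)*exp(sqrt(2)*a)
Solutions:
 f(a) = C1 + exp(sqrt(2)*a)


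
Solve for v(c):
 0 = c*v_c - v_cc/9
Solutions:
 v(c) = C1 + C2*erfi(3*sqrt(2)*c/2)


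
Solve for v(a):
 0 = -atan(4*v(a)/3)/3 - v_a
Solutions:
 Integral(1/atan(4*_y/3), (_y, v(a))) = C1 - a/3


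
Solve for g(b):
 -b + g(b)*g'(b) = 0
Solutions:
 g(b) = -sqrt(C1 + b^2)
 g(b) = sqrt(C1 + b^2)


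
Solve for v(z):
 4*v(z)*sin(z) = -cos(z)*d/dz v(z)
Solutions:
 v(z) = C1*cos(z)^4


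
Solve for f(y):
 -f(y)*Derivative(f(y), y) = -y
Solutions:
 f(y) = -sqrt(C1 + y^2)
 f(y) = sqrt(C1 + y^2)


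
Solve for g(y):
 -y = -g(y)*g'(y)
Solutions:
 g(y) = -sqrt(C1 + y^2)
 g(y) = sqrt(C1 + y^2)


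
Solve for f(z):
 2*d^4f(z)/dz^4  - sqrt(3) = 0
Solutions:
 f(z) = C1 + C2*z + C3*z^2 + C4*z^3 + sqrt(3)*z^4/48


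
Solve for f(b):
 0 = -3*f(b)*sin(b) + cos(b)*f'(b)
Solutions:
 f(b) = C1/cos(b)^3


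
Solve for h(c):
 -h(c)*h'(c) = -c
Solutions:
 h(c) = -sqrt(C1 + c^2)
 h(c) = sqrt(C1 + c^2)


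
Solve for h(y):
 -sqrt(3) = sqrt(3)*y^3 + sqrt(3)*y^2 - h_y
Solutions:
 h(y) = C1 + sqrt(3)*y^4/4 + sqrt(3)*y^3/3 + sqrt(3)*y


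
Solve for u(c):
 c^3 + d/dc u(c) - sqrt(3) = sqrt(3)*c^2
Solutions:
 u(c) = C1 - c^4/4 + sqrt(3)*c^3/3 + sqrt(3)*c


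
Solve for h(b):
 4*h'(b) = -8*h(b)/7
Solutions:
 h(b) = C1*exp(-2*b/7)


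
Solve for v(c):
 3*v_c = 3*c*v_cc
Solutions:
 v(c) = C1 + C2*c^2


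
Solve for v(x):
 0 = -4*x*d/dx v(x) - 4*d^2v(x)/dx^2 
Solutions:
 v(x) = C1 + C2*erf(sqrt(2)*x/2)


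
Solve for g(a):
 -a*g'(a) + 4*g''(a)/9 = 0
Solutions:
 g(a) = C1 + C2*erfi(3*sqrt(2)*a/4)


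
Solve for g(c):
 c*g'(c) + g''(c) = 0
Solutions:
 g(c) = C1 + C2*erf(sqrt(2)*c/2)


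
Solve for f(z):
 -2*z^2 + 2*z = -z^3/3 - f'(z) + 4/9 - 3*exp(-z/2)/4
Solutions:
 f(z) = C1 - z^4/12 + 2*z^3/3 - z^2 + 4*z/9 + 3*exp(-z/2)/2


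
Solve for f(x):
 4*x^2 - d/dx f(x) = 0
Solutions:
 f(x) = C1 + 4*x^3/3


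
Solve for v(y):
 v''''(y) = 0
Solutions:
 v(y) = C1 + C2*y + C3*y^2 + C4*y^3


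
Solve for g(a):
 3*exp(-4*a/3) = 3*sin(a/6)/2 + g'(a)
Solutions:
 g(a) = C1 + 9*cos(a/6) - 9*exp(-4*a/3)/4


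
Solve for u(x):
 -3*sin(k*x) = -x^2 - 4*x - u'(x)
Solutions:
 u(x) = C1 - x^3/3 - 2*x^2 - 3*cos(k*x)/k


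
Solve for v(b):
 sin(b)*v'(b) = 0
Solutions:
 v(b) = C1


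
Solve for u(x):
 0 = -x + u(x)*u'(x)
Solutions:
 u(x) = -sqrt(C1 + x^2)
 u(x) = sqrt(C1 + x^2)


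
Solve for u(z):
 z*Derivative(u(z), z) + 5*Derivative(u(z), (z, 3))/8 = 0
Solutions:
 u(z) = C1 + Integral(C2*airyai(-2*5^(2/3)*z/5) + C3*airybi(-2*5^(2/3)*z/5), z)


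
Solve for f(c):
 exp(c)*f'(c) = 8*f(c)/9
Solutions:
 f(c) = C1*exp(-8*exp(-c)/9)


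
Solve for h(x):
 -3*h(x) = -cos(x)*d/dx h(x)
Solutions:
 h(x) = C1*(sin(x) + 1)^(3/2)/(sin(x) - 1)^(3/2)


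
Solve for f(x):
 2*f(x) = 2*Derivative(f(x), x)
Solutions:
 f(x) = C1*exp(x)


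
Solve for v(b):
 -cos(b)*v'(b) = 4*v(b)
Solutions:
 v(b) = C1*(sin(b)^2 - 2*sin(b) + 1)/(sin(b)^2 + 2*sin(b) + 1)


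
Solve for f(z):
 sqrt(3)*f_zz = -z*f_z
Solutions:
 f(z) = C1 + C2*erf(sqrt(2)*3^(3/4)*z/6)


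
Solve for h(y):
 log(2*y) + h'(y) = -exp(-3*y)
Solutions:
 h(y) = C1 - y*log(y) + y*(1 - log(2)) + exp(-3*y)/3


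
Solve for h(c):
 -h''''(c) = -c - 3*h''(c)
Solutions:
 h(c) = C1 + C2*c + C3*exp(-sqrt(3)*c) + C4*exp(sqrt(3)*c) - c^3/18


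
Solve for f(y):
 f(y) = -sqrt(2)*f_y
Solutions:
 f(y) = C1*exp(-sqrt(2)*y/2)


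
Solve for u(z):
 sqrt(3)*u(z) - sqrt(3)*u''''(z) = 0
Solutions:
 u(z) = C1*exp(-z) + C2*exp(z) + C3*sin(z) + C4*cos(z)


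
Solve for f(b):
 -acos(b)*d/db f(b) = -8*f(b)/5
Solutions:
 f(b) = C1*exp(8*Integral(1/acos(b), b)/5)


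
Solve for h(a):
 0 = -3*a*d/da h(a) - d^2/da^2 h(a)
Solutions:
 h(a) = C1 + C2*erf(sqrt(6)*a/2)


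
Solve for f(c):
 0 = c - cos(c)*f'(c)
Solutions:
 f(c) = C1 + Integral(c/cos(c), c)


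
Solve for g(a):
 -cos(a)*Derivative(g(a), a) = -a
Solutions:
 g(a) = C1 + Integral(a/cos(a), a)


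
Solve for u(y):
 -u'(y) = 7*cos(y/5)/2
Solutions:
 u(y) = C1 - 35*sin(y/5)/2


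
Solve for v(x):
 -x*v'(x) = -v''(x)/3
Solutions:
 v(x) = C1 + C2*erfi(sqrt(6)*x/2)


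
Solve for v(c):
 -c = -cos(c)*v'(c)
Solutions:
 v(c) = C1 + Integral(c/cos(c), c)


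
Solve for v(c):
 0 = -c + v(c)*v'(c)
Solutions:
 v(c) = -sqrt(C1 + c^2)
 v(c) = sqrt(C1 + c^2)


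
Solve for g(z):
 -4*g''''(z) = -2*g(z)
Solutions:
 g(z) = C1*exp(-2^(3/4)*z/2) + C2*exp(2^(3/4)*z/2) + C3*sin(2^(3/4)*z/2) + C4*cos(2^(3/4)*z/2)


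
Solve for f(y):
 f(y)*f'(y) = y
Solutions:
 f(y) = -sqrt(C1 + y^2)
 f(y) = sqrt(C1 + y^2)


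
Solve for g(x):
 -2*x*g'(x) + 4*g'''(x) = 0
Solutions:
 g(x) = C1 + Integral(C2*airyai(2^(2/3)*x/2) + C3*airybi(2^(2/3)*x/2), x)


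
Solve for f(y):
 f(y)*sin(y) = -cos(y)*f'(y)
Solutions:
 f(y) = C1*cos(y)


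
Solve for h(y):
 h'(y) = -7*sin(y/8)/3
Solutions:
 h(y) = C1 + 56*cos(y/8)/3


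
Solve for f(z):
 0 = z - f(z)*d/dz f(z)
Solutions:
 f(z) = -sqrt(C1 + z^2)
 f(z) = sqrt(C1 + z^2)


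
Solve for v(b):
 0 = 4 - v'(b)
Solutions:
 v(b) = C1 + 4*b


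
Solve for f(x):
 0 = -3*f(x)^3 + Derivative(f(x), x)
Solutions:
 f(x) = -sqrt(2)*sqrt(-1/(C1 + 3*x))/2
 f(x) = sqrt(2)*sqrt(-1/(C1 + 3*x))/2


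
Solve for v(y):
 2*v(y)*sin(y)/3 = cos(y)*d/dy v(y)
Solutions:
 v(y) = C1/cos(y)^(2/3)


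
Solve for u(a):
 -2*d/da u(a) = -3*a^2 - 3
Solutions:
 u(a) = C1 + a^3/2 + 3*a/2


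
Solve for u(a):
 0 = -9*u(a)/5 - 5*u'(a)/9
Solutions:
 u(a) = C1*exp(-81*a/25)


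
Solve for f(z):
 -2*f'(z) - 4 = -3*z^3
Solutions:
 f(z) = C1 + 3*z^4/8 - 2*z


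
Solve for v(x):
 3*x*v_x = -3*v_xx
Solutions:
 v(x) = C1 + C2*erf(sqrt(2)*x/2)


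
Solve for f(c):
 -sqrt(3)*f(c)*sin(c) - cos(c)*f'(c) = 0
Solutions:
 f(c) = C1*cos(c)^(sqrt(3))


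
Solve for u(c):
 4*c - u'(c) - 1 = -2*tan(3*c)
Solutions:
 u(c) = C1 + 2*c^2 - c - 2*log(cos(3*c))/3


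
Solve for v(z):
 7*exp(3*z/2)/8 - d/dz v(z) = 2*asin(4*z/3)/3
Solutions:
 v(z) = C1 - 2*z*asin(4*z/3)/3 - sqrt(9 - 16*z^2)/6 + 7*exp(3*z/2)/12


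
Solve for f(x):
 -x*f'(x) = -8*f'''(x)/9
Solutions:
 f(x) = C1 + Integral(C2*airyai(3^(2/3)*x/2) + C3*airybi(3^(2/3)*x/2), x)


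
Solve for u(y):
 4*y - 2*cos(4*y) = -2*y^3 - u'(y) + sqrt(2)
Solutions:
 u(y) = C1 - y^4/2 - 2*y^2 + sqrt(2)*y + sin(4*y)/2


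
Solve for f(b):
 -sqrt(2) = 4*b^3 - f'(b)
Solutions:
 f(b) = C1 + b^4 + sqrt(2)*b


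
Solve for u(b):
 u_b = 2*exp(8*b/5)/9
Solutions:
 u(b) = C1 + 5*exp(8*b/5)/36


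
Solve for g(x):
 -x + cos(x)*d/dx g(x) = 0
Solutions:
 g(x) = C1 + Integral(x/cos(x), x)


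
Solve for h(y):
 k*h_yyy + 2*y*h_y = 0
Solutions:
 h(y) = C1 + Integral(C2*airyai(2^(1/3)*y*(-1/k)^(1/3)) + C3*airybi(2^(1/3)*y*(-1/k)^(1/3)), y)


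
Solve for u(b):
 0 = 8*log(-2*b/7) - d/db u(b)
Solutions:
 u(b) = C1 + 8*b*log(-b) + 8*b*(-log(7) - 1 + log(2))


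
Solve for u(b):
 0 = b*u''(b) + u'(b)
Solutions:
 u(b) = C1 + C2*log(b)


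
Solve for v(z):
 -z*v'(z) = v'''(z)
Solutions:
 v(z) = C1 + Integral(C2*airyai(-z) + C3*airybi(-z), z)


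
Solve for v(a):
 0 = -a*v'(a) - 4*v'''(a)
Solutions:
 v(a) = C1 + Integral(C2*airyai(-2^(1/3)*a/2) + C3*airybi(-2^(1/3)*a/2), a)


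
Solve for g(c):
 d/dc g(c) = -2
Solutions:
 g(c) = C1 - 2*c


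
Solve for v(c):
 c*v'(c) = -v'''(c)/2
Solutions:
 v(c) = C1 + Integral(C2*airyai(-2^(1/3)*c) + C3*airybi(-2^(1/3)*c), c)


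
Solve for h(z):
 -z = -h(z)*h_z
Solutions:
 h(z) = -sqrt(C1 + z^2)
 h(z) = sqrt(C1 + z^2)


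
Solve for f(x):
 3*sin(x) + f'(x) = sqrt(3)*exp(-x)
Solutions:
 f(x) = C1 + 3*cos(x) - sqrt(3)*exp(-x)


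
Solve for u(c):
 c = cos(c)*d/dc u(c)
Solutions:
 u(c) = C1 + Integral(c/cos(c), c)


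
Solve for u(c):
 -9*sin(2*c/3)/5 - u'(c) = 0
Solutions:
 u(c) = C1 + 27*cos(2*c/3)/10


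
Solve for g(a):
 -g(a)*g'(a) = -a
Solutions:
 g(a) = -sqrt(C1 + a^2)
 g(a) = sqrt(C1 + a^2)


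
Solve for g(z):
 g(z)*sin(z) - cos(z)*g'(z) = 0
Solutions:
 g(z) = C1/cos(z)


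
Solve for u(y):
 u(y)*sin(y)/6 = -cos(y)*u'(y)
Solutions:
 u(y) = C1*cos(y)^(1/6)


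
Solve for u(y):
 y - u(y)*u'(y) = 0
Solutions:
 u(y) = -sqrt(C1 + y^2)
 u(y) = sqrt(C1 + y^2)


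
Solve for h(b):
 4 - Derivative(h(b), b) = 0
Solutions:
 h(b) = C1 + 4*b


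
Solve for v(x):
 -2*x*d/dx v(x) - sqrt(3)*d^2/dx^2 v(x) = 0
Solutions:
 v(x) = C1 + C2*erf(3^(3/4)*x/3)


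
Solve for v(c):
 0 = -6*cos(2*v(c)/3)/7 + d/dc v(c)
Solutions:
 -6*c/7 - 3*log(sin(2*v(c)/3) - 1)/4 + 3*log(sin(2*v(c)/3) + 1)/4 = C1


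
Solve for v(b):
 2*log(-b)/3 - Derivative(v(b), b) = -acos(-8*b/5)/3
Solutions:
 v(b) = C1 + 2*b*log(-b)/3 + b*acos(-8*b/5)/3 - 2*b/3 + sqrt(25 - 64*b^2)/24


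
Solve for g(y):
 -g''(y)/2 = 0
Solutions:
 g(y) = C1 + C2*y


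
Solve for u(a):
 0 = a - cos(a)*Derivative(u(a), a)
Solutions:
 u(a) = C1 + Integral(a/cos(a), a)


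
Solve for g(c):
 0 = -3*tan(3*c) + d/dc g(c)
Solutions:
 g(c) = C1 - log(cos(3*c))


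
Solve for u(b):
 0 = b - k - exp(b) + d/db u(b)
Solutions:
 u(b) = C1 - b^2/2 + b*k + exp(b)


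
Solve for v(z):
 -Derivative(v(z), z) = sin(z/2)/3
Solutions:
 v(z) = C1 + 2*cos(z/2)/3


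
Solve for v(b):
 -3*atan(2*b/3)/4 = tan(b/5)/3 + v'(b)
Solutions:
 v(b) = C1 - 3*b*atan(2*b/3)/4 + 9*log(4*b^2 + 9)/16 + 5*log(cos(b/5))/3


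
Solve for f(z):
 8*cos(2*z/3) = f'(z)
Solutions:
 f(z) = C1 + 12*sin(2*z/3)


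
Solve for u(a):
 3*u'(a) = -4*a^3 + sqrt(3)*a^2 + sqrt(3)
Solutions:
 u(a) = C1 - a^4/3 + sqrt(3)*a^3/9 + sqrt(3)*a/3


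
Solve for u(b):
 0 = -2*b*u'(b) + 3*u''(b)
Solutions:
 u(b) = C1 + C2*erfi(sqrt(3)*b/3)


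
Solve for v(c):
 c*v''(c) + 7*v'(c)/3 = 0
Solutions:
 v(c) = C1 + C2/c^(4/3)


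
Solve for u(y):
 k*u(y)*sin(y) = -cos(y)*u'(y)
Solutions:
 u(y) = C1*exp(k*log(cos(y)))


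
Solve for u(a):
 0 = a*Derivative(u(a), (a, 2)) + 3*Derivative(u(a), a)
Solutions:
 u(a) = C1 + C2/a^2


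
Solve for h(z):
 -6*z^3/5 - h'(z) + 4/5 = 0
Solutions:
 h(z) = C1 - 3*z^4/10 + 4*z/5


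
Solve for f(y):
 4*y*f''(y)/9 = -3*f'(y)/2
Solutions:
 f(y) = C1 + C2/y^(19/8)


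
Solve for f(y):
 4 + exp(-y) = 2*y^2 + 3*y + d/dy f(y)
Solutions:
 f(y) = C1 - 2*y^3/3 - 3*y^2/2 + 4*y - exp(-y)


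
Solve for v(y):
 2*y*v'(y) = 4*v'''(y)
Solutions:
 v(y) = C1 + Integral(C2*airyai(2^(2/3)*y/2) + C3*airybi(2^(2/3)*y/2), y)


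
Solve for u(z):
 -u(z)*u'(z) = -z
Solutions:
 u(z) = -sqrt(C1 + z^2)
 u(z) = sqrt(C1 + z^2)


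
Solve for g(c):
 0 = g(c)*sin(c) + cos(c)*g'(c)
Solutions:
 g(c) = C1*cos(c)


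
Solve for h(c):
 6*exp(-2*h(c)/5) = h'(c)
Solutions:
 h(c) = 5*log(-sqrt(C1 + 6*c)) - 5*log(5) + 5*log(10)/2
 h(c) = 5*log(C1 + 6*c)/2 - 5*log(5) + 5*log(10)/2


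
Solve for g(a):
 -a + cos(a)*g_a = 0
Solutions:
 g(a) = C1 + Integral(a/cos(a), a)


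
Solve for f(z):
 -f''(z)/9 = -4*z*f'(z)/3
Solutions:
 f(z) = C1 + C2*erfi(sqrt(6)*z)


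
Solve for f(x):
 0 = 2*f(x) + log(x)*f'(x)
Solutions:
 f(x) = C1*exp(-2*li(x))


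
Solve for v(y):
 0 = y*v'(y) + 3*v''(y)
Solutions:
 v(y) = C1 + C2*erf(sqrt(6)*y/6)


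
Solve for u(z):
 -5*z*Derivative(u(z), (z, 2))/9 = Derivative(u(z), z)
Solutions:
 u(z) = C1 + C2/z^(4/5)


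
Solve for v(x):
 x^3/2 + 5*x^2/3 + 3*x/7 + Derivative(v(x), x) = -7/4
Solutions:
 v(x) = C1 - x^4/8 - 5*x^3/9 - 3*x^2/14 - 7*x/4


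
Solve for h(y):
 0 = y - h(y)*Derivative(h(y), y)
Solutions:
 h(y) = -sqrt(C1 + y^2)
 h(y) = sqrt(C1 + y^2)


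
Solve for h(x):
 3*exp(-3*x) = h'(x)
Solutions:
 h(x) = C1 - exp(-3*x)


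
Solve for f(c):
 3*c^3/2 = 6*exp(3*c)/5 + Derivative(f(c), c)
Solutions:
 f(c) = C1 + 3*c^4/8 - 2*exp(3*c)/5


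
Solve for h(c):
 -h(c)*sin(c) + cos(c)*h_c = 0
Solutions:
 h(c) = C1/cos(c)


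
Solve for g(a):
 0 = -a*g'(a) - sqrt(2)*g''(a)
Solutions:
 g(a) = C1 + C2*erf(2^(1/4)*a/2)


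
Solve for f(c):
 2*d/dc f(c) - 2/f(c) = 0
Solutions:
 f(c) = -sqrt(C1 + 2*c)
 f(c) = sqrt(C1 + 2*c)


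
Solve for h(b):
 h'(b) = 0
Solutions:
 h(b) = C1


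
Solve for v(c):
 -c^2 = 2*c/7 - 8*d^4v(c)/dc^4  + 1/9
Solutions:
 v(c) = C1 + C2*c + C3*c^2 + C4*c^3 + c^6/2880 + c^5/3360 + c^4/1728


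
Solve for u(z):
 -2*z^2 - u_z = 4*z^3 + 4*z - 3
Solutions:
 u(z) = C1 - z^4 - 2*z^3/3 - 2*z^2 + 3*z


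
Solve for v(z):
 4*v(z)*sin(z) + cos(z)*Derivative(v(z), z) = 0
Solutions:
 v(z) = C1*cos(z)^4


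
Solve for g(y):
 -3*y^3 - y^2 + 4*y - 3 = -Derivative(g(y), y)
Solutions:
 g(y) = C1 + 3*y^4/4 + y^3/3 - 2*y^2 + 3*y


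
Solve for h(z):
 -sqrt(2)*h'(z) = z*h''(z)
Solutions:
 h(z) = C1 + C2*z^(1 - sqrt(2))


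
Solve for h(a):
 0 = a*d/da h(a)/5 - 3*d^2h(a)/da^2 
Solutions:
 h(a) = C1 + C2*erfi(sqrt(30)*a/30)


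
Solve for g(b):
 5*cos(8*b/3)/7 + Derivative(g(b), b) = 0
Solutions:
 g(b) = C1 - 15*sin(8*b/3)/56


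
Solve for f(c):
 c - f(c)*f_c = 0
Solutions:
 f(c) = -sqrt(C1 + c^2)
 f(c) = sqrt(C1 + c^2)


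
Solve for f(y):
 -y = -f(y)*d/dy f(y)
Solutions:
 f(y) = -sqrt(C1 + y^2)
 f(y) = sqrt(C1 + y^2)


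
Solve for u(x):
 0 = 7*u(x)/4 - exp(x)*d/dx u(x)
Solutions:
 u(x) = C1*exp(-7*exp(-x)/4)


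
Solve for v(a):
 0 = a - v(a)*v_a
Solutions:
 v(a) = -sqrt(C1 + a^2)
 v(a) = sqrt(C1 + a^2)


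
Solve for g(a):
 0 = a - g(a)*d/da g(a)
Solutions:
 g(a) = -sqrt(C1 + a^2)
 g(a) = sqrt(C1 + a^2)


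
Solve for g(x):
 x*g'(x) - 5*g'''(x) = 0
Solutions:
 g(x) = C1 + Integral(C2*airyai(5^(2/3)*x/5) + C3*airybi(5^(2/3)*x/5), x)


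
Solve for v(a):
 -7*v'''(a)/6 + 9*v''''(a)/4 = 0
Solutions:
 v(a) = C1 + C2*a + C3*a^2 + C4*exp(14*a/27)


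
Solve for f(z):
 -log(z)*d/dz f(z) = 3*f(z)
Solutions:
 f(z) = C1*exp(-3*li(z))


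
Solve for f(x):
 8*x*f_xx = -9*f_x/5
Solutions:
 f(x) = C1 + C2*x^(31/40)


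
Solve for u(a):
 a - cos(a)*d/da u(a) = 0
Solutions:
 u(a) = C1 + Integral(a/cos(a), a)


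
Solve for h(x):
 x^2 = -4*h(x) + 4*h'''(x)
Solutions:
 h(x) = C3*exp(x) - x^2/4 + (C1*sin(sqrt(3)*x/2) + C2*cos(sqrt(3)*x/2))*exp(-x/2)


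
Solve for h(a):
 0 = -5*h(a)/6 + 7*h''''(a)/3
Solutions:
 h(a) = C1*exp(-14^(3/4)*5^(1/4)*a/14) + C2*exp(14^(3/4)*5^(1/4)*a/14) + C3*sin(14^(3/4)*5^(1/4)*a/14) + C4*cos(14^(3/4)*5^(1/4)*a/14)


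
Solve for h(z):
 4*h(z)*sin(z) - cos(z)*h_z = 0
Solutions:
 h(z) = C1/cos(z)^4


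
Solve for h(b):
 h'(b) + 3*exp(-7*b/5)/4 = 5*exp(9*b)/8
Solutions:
 h(b) = C1 + 5*exp(9*b)/72 + 15*exp(-7*b/5)/28


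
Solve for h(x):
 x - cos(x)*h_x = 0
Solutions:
 h(x) = C1 + Integral(x/cos(x), x)


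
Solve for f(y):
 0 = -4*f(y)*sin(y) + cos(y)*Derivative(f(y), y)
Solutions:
 f(y) = C1/cos(y)^4


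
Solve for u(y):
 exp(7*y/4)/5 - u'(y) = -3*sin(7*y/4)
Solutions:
 u(y) = C1 + 4*exp(7*y/4)/35 - 12*cos(7*y/4)/7


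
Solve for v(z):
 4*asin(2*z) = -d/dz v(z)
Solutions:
 v(z) = C1 - 4*z*asin(2*z) - 2*sqrt(1 - 4*z^2)


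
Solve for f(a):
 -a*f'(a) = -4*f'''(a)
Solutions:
 f(a) = C1 + Integral(C2*airyai(2^(1/3)*a/2) + C3*airybi(2^(1/3)*a/2), a)


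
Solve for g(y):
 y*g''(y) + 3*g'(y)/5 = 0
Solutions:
 g(y) = C1 + C2*y^(2/5)


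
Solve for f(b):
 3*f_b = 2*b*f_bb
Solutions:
 f(b) = C1 + C2*b^(5/2)


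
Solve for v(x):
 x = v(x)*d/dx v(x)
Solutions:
 v(x) = -sqrt(C1 + x^2)
 v(x) = sqrt(C1 + x^2)


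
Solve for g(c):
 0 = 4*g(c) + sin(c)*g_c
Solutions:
 g(c) = C1*(cos(c)^2 + 2*cos(c) + 1)/(cos(c)^2 - 2*cos(c) + 1)


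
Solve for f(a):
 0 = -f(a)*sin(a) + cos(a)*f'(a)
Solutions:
 f(a) = C1/cos(a)


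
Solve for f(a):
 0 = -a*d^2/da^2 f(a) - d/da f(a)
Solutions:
 f(a) = C1 + C2*log(a)


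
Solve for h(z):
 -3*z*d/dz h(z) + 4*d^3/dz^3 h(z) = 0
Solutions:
 h(z) = C1 + Integral(C2*airyai(6^(1/3)*z/2) + C3*airybi(6^(1/3)*z/2), z)


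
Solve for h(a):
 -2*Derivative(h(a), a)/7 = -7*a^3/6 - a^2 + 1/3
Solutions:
 h(a) = C1 + 49*a^4/48 + 7*a^3/6 - 7*a/6


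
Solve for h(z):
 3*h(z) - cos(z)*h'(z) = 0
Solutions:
 h(z) = C1*(sin(z) + 1)^(3/2)/(sin(z) - 1)^(3/2)


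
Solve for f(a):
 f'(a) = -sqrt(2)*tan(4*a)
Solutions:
 f(a) = C1 + sqrt(2)*log(cos(4*a))/4


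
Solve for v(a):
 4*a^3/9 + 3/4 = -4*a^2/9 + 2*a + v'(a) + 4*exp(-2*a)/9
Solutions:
 v(a) = C1 + a^4/9 + 4*a^3/27 - a^2 + 3*a/4 + 2*exp(-2*a)/9


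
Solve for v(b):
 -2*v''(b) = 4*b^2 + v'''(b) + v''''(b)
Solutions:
 v(b) = C1 + C2*b - b^4/6 + b^3/3 + b^2/2 + (C3*sin(sqrt(7)*b/2) + C4*cos(sqrt(7)*b/2))*exp(-b/2)


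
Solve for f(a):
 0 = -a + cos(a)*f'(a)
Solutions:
 f(a) = C1 + Integral(a/cos(a), a)


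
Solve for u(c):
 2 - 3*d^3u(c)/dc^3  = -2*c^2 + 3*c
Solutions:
 u(c) = C1 + C2*c + C3*c^2 + c^5/90 - c^4/24 + c^3/9


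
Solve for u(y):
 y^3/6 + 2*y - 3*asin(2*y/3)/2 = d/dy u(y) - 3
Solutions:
 u(y) = C1 + y^4/24 + y^2 - 3*y*asin(2*y/3)/2 + 3*y - 3*sqrt(9 - 4*y^2)/4


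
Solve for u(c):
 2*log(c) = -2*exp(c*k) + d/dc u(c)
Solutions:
 u(c) = C1 + 2*c*log(c) - 2*c + Piecewise((2*exp(c*k)/k, Ne(k, 0)), (2*c, True))


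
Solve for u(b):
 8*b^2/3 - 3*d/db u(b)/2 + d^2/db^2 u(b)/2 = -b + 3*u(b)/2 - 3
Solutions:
 u(b) = C1*exp(b*(3 - sqrt(21))/2) + C2*exp(b*(3 + sqrt(21))/2) + 16*b^2/9 - 26*b/9 + 164/27


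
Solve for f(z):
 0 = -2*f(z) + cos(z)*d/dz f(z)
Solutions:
 f(z) = C1*(sin(z) + 1)/(sin(z) - 1)


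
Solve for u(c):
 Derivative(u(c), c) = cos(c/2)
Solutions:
 u(c) = C1 + 2*sin(c/2)


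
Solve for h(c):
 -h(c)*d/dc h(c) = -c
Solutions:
 h(c) = -sqrt(C1 + c^2)
 h(c) = sqrt(C1 + c^2)


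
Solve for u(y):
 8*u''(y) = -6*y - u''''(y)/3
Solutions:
 u(y) = C1 + C2*y + C3*sin(2*sqrt(6)*y) + C4*cos(2*sqrt(6)*y) - y^3/8


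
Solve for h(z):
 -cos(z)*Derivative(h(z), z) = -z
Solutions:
 h(z) = C1 + Integral(z/cos(z), z)


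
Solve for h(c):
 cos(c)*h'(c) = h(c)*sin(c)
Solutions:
 h(c) = C1/cos(c)


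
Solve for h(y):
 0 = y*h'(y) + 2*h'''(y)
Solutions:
 h(y) = C1 + Integral(C2*airyai(-2^(2/3)*y/2) + C3*airybi(-2^(2/3)*y/2), y)


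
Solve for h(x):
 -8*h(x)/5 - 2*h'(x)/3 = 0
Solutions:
 h(x) = C1*exp(-12*x/5)


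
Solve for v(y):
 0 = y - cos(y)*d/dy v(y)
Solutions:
 v(y) = C1 + Integral(y/cos(y), y)


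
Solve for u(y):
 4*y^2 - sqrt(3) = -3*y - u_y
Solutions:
 u(y) = C1 - 4*y^3/3 - 3*y^2/2 + sqrt(3)*y


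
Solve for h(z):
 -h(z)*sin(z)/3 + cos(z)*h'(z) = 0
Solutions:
 h(z) = C1/cos(z)^(1/3)


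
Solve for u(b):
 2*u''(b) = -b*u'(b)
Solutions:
 u(b) = C1 + C2*erf(b/2)


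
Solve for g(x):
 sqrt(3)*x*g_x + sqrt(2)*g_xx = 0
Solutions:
 g(x) = C1 + C2*erf(6^(1/4)*x/2)


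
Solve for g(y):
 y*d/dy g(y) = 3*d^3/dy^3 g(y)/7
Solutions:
 g(y) = C1 + Integral(C2*airyai(3^(2/3)*7^(1/3)*y/3) + C3*airybi(3^(2/3)*7^(1/3)*y/3), y)


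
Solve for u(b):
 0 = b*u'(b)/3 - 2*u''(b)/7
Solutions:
 u(b) = C1 + C2*erfi(sqrt(21)*b/6)


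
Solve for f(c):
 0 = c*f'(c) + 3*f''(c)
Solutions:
 f(c) = C1 + C2*erf(sqrt(6)*c/6)


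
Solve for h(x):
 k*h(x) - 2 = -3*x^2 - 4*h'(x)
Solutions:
 h(x) = C1*exp(-k*x/4) - 3*x^2/k + 2/k + 24*x/k^2 - 96/k^3


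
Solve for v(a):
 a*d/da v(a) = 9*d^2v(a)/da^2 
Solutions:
 v(a) = C1 + C2*erfi(sqrt(2)*a/6)


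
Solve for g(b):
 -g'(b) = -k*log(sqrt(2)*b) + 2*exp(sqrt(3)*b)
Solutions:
 g(b) = C1 + b*k*log(b) + b*k*(-1 + log(2)/2) - 2*sqrt(3)*exp(sqrt(3)*b)/3


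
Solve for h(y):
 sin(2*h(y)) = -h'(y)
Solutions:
 h(y) = pi - acos((-C1 - exp(4*y))/(C1 - exp(4*y)))/2
 h(y) = acos((-C1 - exp(4*y))/(C1 - exp(4*y)))/2


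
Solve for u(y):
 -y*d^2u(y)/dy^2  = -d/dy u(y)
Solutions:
 u(y) = C1 + C2*y^2
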